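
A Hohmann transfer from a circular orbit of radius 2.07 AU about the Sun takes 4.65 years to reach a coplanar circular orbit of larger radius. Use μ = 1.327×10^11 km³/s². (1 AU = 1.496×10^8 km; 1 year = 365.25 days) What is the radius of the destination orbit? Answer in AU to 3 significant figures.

r₂ = 6.77 AU

In km: r₁ = 2.07 × 1.496×10^8 = 3.09672×10^8 km.
Transfer time t = 4.65 years × 365.25 × 86400 s = 1.4674284×10^8 s, and t = π√(a_t³/μ).
So a_t = (μ t²/π²)^(1/3) = (1.327×10^11 × (1.4674284×10^8)² / π²)^(1/3) = 6.6155×10^8 km.
Since a_t = (r₁ + r₂)/2, r₂ = 2a_t − r₁ = 2×6.6155×10^8 − 3.09672×10^8 = 1.013428×10^9 km.
In AU: r₂ = 1.013428×10^9 / 1.496×10^8 = 6.77 AU.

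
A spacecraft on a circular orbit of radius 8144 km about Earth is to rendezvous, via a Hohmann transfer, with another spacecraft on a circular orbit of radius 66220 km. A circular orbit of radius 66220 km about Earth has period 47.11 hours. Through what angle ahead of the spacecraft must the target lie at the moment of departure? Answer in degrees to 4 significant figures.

φ = 104.3°

From Kepler's third law T² = 4π²r³/μ at r = 66220 km, T = 47.11 hours = 47.11 × 3600 s = 1.69596×10^5 s: μ = 4π²r³/T² = 3.98562×10^5 km³/s².
Semi-major axis of the transfer orbit: a_t = (8144 + 66220)/2 = 37182 km.
The half-period of the transfer ellipse is t = π√(a_t³/μ) = 35678 s.
Target angular speed ω₂ = √(μ/r₂³) = 3.7048×10^-5 rad/s.
Angle swept by the target during transfer: ω₂·t = 1.3218 rad = 75.73°.
Arrival is 180° from departure on the ellipse, so φ = 180° − 75.73° = 104.3°.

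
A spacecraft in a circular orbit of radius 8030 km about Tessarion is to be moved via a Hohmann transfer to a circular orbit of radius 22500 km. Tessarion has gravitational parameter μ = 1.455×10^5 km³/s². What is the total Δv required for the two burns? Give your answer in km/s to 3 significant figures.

Semi-major axis of the transfer orbit: a_t = (8030 + 22500)/2 = 15265 km.
Circular speed at r₁: v₁ = √(μ/r₁) = √(1.455×10^5/8030) = 4.2567 km/s.
On the transfer ellipse at r₁, vis-viva equation gives v_p = √[μ(2/r₁ − 1/a_t)] = 5.1679 km/s.
First burn Δv₁ = |v_p − v₁| = 0.9112 km/s.
At r₂, v₂ = √(μ/r₂) = 2.5430 km/s.
Transfer-orbit speed at r₂: v_a = √[μ(2/r₂ − 1/a_t)] = 1.8444 km/s.
Second burn Δv₂ = |v₂ − v_a| = 0.6986 km/s.
Δv = Δv₁ + Δv₂ = 0.9112 + 0.6986 = 1.610 km/s.

Δv = 1.61 km/s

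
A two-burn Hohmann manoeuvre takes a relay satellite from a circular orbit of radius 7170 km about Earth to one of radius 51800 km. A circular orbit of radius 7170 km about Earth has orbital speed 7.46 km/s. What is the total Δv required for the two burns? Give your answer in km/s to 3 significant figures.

Δv = 3.83 km/s

From the circular-orbit relation v² = μ/r at r = 7170 km: μ = v²r = (7.46)² × 7170 = 3.99022×10^5 km³/s².
Transfer-ellipse semi-major axis a_t = (r₁ + r₂)/2 = (7170 + 51800)/2 = 29485 km.
At r₁ the circular-orbit speed is v₁ = √(μ/r₁) = 7.460 km/s.
On the transfer ellipse at r₁, vis-viva equation gives v_p = √[μ(2/r₁ − 1/a_t)] = 9.888 km/s.
First burn Δv₁ = |v_p − v₁| = 2.428 km/s.
Circular speed at r₂: v₂ = √(μ/r₂) = 2.7755 km/s.
Transfer-orbit speed at r₂: v_a = √[μ(2/r₂ − 1/a_t)] = 1.3687 km/s.
Second burn Δv₂ = |v₂ − v_a| = 1.407 km/s.
Total Δv = Δv₁ + Δv₂ = 3.835 km/s.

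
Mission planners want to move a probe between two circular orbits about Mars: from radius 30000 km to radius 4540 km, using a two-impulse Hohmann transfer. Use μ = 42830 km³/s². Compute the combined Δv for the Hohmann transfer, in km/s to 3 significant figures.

Δv = 1.56 km/s

Transfer-ellipse semi-major axis a_t = (r₁ + r₂)/2 = (30000 + 4540)/2 = 17270 km.
At r₁ the circular-orbit speed is v₁ = √(μ/r₁) = 1.19485 km/s.
Transfer-orbit speed at r₁ (vis-viva): v_a = √[μ(2/r₁ − 1/a_t)] = 0.612626 km/s.
First burn Δv₁ = |v_a − v₁| = 0.5822 km/s.
Circular speed at r₂: v₂ = √(μ/r₂) = 3.0715 km/s.
Transfer-orbit speed at r₂: v_p = √[μ(2/r₂ − 1/a_t)] = 4.0482 km/s.
Second burn Δv₂ = |v₂ − v_p| = 0.9767 km/s.
Total Δv = Δv₁ + Δv₂ = 1.559 km/s.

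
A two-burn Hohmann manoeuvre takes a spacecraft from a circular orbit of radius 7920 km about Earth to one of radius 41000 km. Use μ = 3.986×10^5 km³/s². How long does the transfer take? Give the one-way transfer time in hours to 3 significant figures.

The Hohmann ellipse has a_t = (r₁ + r₂)/2 = 24460 km.
By Kepler's third law the transfer-orbit period is T = 2π√(a_t³/μ), so t = T/2 = 19040 s.
Converting: 19040 s ÷ 3600 s/hour = 5.29 hours.

t = 5.29 hours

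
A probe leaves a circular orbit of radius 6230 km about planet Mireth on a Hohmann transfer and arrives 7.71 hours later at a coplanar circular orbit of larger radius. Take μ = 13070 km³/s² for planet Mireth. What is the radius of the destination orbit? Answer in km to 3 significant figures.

Transfer time t = 7.71 hours = 27756 s, and t = π√(a_t³/μ).
So a_t = (μ t²/π²)^(1/3) = (13070 × (27756)² / π²)^(1/3) = 10067 km.
Since a_t = (r₁ + r₂)/2, r₂ = 2a_t − r₁ = 2×10067 − 6230 = 13904 km.

r₂ = 13900 km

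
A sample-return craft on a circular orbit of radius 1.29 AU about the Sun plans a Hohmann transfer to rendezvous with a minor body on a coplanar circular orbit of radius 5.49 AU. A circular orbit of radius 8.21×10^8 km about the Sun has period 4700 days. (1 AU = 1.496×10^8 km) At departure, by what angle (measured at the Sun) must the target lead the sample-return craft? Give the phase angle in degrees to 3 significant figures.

φ = 92.7°

From Kepler's third law T² = 4π²r³/μ at r = 8.21×10^8 km, T = 4700 days = 4700 × 86400 s = 4.0608×10^8 s: μ = 4π²r³/T² = 1.32485×10^11 km³/s².
In km: r₁ = 1.29 × 1.496×10^8 = 1.92984×10^8 km; r₂ = 5.49 × 1.496×10^8 = 8.21304×10^8 km.
The Hohmann ellipse has a_t = (r₁ + r₂)/2 = 5.07144×10^8 km.
The half-period of the transfer ellipse is t = π√(a_t³/μ) = 9.85743×10^7 s.
Target angular speed ω₂ = √(μ/r₂³) = 1.54642×10^-8 rad/s.
Angle swept by the target during transfer: ω₂·t = 1.5244 rad = 87.34°.
Arrival is 180° from departure on the ellipse, so φ = 180° − 87.34° = 92.7°.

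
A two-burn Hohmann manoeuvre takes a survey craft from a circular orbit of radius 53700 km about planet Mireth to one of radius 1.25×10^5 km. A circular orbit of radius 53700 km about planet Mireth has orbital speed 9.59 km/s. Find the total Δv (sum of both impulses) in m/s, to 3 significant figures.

From the circular-orbit relation v² = μ/r at r = 53700 km: μ = v²r = (9.59)² × 53700 = 4.93869×10^6 km³/s².
Transfer-ellipse semi-major axis a_t = (r₁ + r₂)/2 = (53700 + 1.250×10^5)/2 = 89350 km.
Circular speed at r₁: v₁ = √(μ/r₁) = √(4.93869×10^6/53700) = 9.5900 km/s.
Transfer-orbit speed at r₁ (v² = μ(2/r − 1/a)): v_p = √[μ(2/r₁ − 1/a_t)] = 11.343 km/s.
First burn Δv₁ = |v_p − v₁| = 1.753 km/s.
Circular speed at r₂: v₂ = √(μ/r₂) = 6.286 km/s.
Transfer-orbit speed at r₂: v_a = √[μ(2/r₂ − 1/a_t)] = 4.873 km/s.
Second burn Δv₂ = |v₂ − v_a| = 1.413 km/s.
Δv = Δv₁ + Δv₂ = 1.753 + 1.413 = 3.166 km/s.

Δv = 3170 m/s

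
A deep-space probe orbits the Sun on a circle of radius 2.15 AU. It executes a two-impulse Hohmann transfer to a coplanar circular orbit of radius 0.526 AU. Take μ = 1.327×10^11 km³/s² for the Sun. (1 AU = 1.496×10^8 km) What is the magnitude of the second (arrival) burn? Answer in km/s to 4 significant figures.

In km: r₁ = 2.15 × 1.496×10^8 = 3.2164×10^8 km; r₂ = 0.526 × 1.496×10^8 = 7.86896×10^7 km.
Semi-major axis of the transfer orbit: a_t = (3.2164×10^8 + 7.86896×10^7)/2 = 2.001648×10^8 km.
On the circular orbit at r = 7.86896×10^7 km, v_c = √(μ/r) = 41.07 km/s.
Transfer-orbit speed at the same r (vis-viva, a = a_t): v_t = √[μ(2/r − 1/a_t)] = 52.06 km/s.
Δv₂ = |v_t − v_c| = |52.06 − 41.07| = 10.99 km/s.

Δv₂ = 10.99 km/s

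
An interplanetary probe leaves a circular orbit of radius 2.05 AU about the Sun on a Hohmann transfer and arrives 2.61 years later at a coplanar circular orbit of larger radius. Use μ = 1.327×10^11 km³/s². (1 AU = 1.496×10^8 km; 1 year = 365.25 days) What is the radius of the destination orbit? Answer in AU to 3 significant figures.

r₂ = 3.97 AU

In km: r₁ = 2.05 × 1.496×10^8 = 3.0668×10^8 km.
Transfer time t = 2.61 years × 365.25 × 86400 s = 8.2365336×10^7 s, and t = π√(a_t³/μ).
So a_t = (μ t²/π²)^(1/3) = (1.327×10^11 × (8.2365336×10^7)² / π²)^(1/3) = 4.5015×10^8 km.
Since a_t = (r₁ + r₂)/2, r₂ = 2a_t − r₁ = 2×4.5015×10^8 − 3.0668×10^8 = 5.9362×10^8 km.
In AU: r₂ = 5.9362×10^8 / 1.496×10^8 = 3.97 AU.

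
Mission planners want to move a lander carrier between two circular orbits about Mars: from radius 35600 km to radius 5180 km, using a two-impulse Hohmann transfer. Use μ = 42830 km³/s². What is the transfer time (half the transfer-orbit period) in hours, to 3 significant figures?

t = 12.3 hours

Transfer-ellipse semi-major axis a_t = (r₁ + r₂)/2 = (35600 + 5180)/2 = 20390 km.
Half the transfer-orbit period gives t = π√(a_t³/μ) = 44200 s.
Converting: 44200 s ÷ 3600 s/hour = 12.3 hours.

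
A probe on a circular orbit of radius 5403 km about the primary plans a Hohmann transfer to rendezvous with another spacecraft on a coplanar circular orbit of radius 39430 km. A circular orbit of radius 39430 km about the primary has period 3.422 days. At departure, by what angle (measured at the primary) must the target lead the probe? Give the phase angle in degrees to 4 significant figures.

φ = 102.8°

From Kepler's third law T² = 4π²r³/μ at r = 39430 km, T = 3.422 days = 3.422 × 86400 s = 2.956608×10^5 s: μ = 4π²r³/T² = 27685.5 km³/s².
Transfer-ellipse semi-major axis a_t = (r₁ + r₂)/2 = (5403 + 39430)/2 = 22416.5 km.
Transfer time t = π√(a_t³/μ) = 63369 s.
The target's mean motion on its circular orbit is ω₂ = √(μ/r₂³) = 2.1251×10^-5 rad/s.
Angle swept by the target during transfer: ω₂·t = 1.3467 rad = 77.16°.
The probe traverses 180° on the transfer ellipse, so the target must lead by 180° − 77.16° = 102.8°.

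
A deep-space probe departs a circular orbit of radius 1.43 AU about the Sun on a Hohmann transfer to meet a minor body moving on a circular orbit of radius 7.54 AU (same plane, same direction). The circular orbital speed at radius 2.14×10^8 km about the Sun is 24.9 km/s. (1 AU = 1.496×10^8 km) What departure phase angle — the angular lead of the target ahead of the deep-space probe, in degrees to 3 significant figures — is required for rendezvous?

φ = 97.4°

From the circular-orbit relation v² = μ/r at r = 2.14×10^8 km: μ = v²r = (24.9)² × 2.14×10^8 = 1.32682×10^11 km³/s².
In km: r₁ = 1.43 × 1.496×10^8 = 2.13928×10^8 km; r₂ = 7.54 × 1.496×10^8 = 1.127984×10^9 km.
Transfer-ellipse semi-major axis a_t = (r₁ + r₂)/2 = (2.13928×10^8 + 1.127984×10^9)/2 = 6.70956×10^8 km.
Transfer time t = π√(a_t³/μ) = 1.49894×10^8 s.
The target's mean motion on its circular orbit is ω₂ = √(μ/r₂³) = 9.61506×10^-9 rad/s.
Angle swept by the target during transfer: ω₂·t = 1.44124 rad = 82.58°.
The deep-space probe traverses 180° on the transfer ellipse, so the target must lead by 180° − 82.58° = 97.4°.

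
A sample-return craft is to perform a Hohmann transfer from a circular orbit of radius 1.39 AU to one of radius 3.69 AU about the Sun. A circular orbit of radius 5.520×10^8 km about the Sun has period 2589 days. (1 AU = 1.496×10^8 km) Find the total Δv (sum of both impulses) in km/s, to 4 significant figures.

From Kepler's third law T² = 4π²r³/μ at r = 5.520×10^8 km, T = 2589 days = 2589 × 86400 s = 2.236896×10^8 s: μ = 4π²r³/T² = 1.32704×10^11 km³/s².
In km: r₁ = 1.39 × 1.496×10^8 = 2.07944×10^8 km; r₂ = 3.69 × 1.496×10^8 = 5.52024×10^8 km.
Transfer-ellipse semi-major axis a_t = (r₁ + r₂)/2 = (2.07944×10^8 + 5.52024×10^8)/2 = 3.79984×10^8 km.
Circular speed at r₁: v₁ = √(μ/r₁) = √(1.32704×10^11/2.07944×10^8) = 25.262 km/s.
On the transfer ellipse at r₁, vis-viva gives v_p = √[μ(2/r₁ − 1/a_t)] = 30.448 km/s.
First burn Δv₁ = |v_p − v₁| = 5.186 km/s.
Circular speed at r₂: v₂ = √(μ/r₂) = 15.505 km/s.
Transfer-orbit speed at r₂: v_a = √[μ(2/r₂ − 1/a_t)] = 11.470 km/s.
Second burn Δv₂ = |v₂ − v_a| = 4.035 km/s.
Total Δv = Δv₁ + Δv₂ = 9.221 km/s.

Δv = 9.221 km/s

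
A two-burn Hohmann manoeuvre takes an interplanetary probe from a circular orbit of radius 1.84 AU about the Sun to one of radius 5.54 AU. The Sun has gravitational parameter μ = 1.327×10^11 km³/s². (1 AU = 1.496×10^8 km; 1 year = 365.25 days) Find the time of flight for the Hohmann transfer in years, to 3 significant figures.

t = 3.54 years

In km: r₁ = 1.84 × 1.496×10^8 = 2.75264×10^8 km; r₂ = 5.54 × 1.496×10^8 = 8.28784×10^8 km.
Semi-major axis of the transfer orbit: a_t = (2.75264×10^8 + 8.28784×10^8)/2 = 5.52024×10^8 km.
Transfer time t = π√(a_t³/μ) = π√((5.52024×10^8)³ / 1.327×10^11) = 1.1185×10^8 s.
Converting: 1.1185×10^8 s ÷ 3.15576×10^7 s/year (365.25 × 86400) = 3.54 years.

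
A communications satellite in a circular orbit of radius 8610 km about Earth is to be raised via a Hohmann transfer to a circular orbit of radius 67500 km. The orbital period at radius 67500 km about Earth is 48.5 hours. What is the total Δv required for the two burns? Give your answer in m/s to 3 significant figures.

Δv = 3530 m/s

From Kepler's third law T² = 4π²r³/μ at r = 67500 km, T = 48.5 hours = 48.5 × 3600 s = 1.746×10^5 s: μ = 4π²r³/T² = 3.98275×10^5 km³/s².
Transfer-ellipse semi-major axis a_t = (r₁ + r₂)/2 = (8610 + 67500)/2 = 38055 km.
Circular speed at r₁: v₁ = √(μ/r₁) = √(3.98275×10^5/8610) = 6.801265 km/s.
Transfer-orbit speed at r₁ (vis-viva equation): v_p = √[μ(2/r₁ − 1/a_t)] = 9.058071 km/s.
First burn Δv₁ = |v_p − v₁| = 2.25681 km/s.
Circular speed at r₂: v₂ = √(μ/r₂) = 2.42907 km/s.
Transfer-orbit speed at r₂: v_a = √[μ(2/r₂ − 1/a_t)] = 1.15541 km/s.
Second burn Δv₂ = |v₂ − v_a| = 1.27366 km/s.
Total Δv = Δv₁ + Δv₂ = 3.530 km/s.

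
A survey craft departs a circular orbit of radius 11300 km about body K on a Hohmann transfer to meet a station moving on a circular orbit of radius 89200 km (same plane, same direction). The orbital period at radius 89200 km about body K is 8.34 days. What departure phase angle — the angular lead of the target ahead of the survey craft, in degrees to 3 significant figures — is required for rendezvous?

φ = 104°

From Kepler's third law T² = 4π²r³/μ at r = 89200 km, T = 8.34 days = 8.34 × 86400 s = 7.20576×10^5 s: μ = 4π²r³/T² = 53962.8 km³/s².
Transfer-ellipse semi-major axis a_t = (r₁ + r₂)/2 = (11300 + 89200)/2 = 50250 km.
Transfer time t = π√(a_t³/μ) = 1.52337×10^5 s.
The target's mean motion on its circular orbit is ω₂ = √(μ/r₂³) = 8.71967×10^-6 rad/s.
Angle swept by the target during transfer: ω₂·t = 1.3283 rad = 76.11°.
The survey craft traverses 180° on the transfer ellipse, so the target must lead by 180° − 76.11° = 104°.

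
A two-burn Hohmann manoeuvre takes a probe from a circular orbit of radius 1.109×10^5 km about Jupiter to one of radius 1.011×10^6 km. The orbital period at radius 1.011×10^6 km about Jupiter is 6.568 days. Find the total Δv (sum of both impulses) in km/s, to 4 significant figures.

From Kepler's third law T² = 4π²r³/μ at r = 1.011×10^6 km, T = 6.568 days = 6.568 × 86400 s = 5.674752×10^5 s: μ = 4π²r³/T² = 1.26683×10^8 km³/s².
Semi-major axis of the transfer orbit: a_t = (1.109×10^5 + 1.011×10^6)/2 = 5.6095×10^5 km.
Circular speed at r₁: v₁ = √(μ/r₁) = √(1.26683×10^8/1.109×10^5) = 33.798 km/s.
On the transfer ellipse at r₁, vis-viva equation gives v_p = √[μ(2/r₁ − 1/a_t)] = 45.374 km/s.
First burn Δv₁ = |v_p − v₁| = 11.576 km/s.
At r₂, v₂ = √(μ/r₂) = 11.19397 km/s.
Transfer-orbit speed at r₂: v_a = √[μ(2/r₂ − 1/a_t)] = 4.977231 km/s.
Second burn Δv₂ = |v₂ − v_a| = 6.2167 km/s.
Total Δv = Δv₁ + Δv₂ = 17.79 km/s.

Δv = 17.79 km/s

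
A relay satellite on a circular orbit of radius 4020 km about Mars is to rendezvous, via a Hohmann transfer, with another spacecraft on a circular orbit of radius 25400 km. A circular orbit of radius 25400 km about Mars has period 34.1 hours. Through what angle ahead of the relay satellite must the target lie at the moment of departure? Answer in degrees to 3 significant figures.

From Kepler's third law T² = 4π²r³/μ at r = 25400 km, T = 34.1 hours = 34.1 × 3600 s = 1.2276×10^5 s: μ = 4π²r³/T² = 42928.6 km³/s².
Semi-major axis of the transfer orbit: a_t = (4020 + 25400)/2 = 14710 km.
Transfer time t = π√(a_t³/μ) = 27052 s.
The target's mean motion on its circular orbit is ω₂ = √(μ/r₂³) = 5.1183×10^-5 rad/s.
Angle swept by the target during transfer: ω₂·t = 1.3846 rad = 79.33°.
The relay satellite traverses 180° on the transfer ellipse, so the target must lead by 180° − 79.33° = 101°.

φ = 101°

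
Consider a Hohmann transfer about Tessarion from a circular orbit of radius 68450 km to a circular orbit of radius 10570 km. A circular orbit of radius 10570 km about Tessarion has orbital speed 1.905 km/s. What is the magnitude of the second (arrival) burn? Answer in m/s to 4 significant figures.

From the circular-orbit relation v² = μ/r at r = 10570 km: μ = v²r = (1.905)² × 10570 = 38358.8 km³/s².
Transfer-ellipse semi-major axis a_t = (r₁ + r₂)/2 = (68450 + 10570)/2 = 39510 km.
Circular speed at r = 10570 km: v_c = √(μ/r) = 1.9050 km/s.
Vis-viva on the transfer ellipse at r = 10570 km gives v_t = √[μ(2/r − 1/a_t)] = 2.5074 km/s.
Δv₂ = |v_t − v_c| = |2.5074 − 1.9050| = 0.6024 km/s.

Δv₂ = 602.4 m/s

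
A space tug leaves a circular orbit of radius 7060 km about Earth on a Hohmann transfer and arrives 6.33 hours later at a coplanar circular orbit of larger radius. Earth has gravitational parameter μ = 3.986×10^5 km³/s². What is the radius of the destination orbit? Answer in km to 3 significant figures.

r₂ = 48100 km

Transfer time t = 6.33 hours = 22788 s, and t = π√(a_t³/μ).
So a_t = (μ t²/π²)^(1/3) = (3.986×10^5 × (22788)² / π²)^(1/3) = 27577 km.
Since a_t = (r₁ + r₂)/2, r₂ = 2a_t − r₁ = 2×27577 − 7060 = 48094 km.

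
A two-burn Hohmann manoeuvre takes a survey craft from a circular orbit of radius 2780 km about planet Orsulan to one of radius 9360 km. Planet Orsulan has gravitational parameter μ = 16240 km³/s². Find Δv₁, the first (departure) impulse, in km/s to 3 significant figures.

Δv₁ = 0.584 km/s

Transfer-ellipse semi-major axis a_t = (r₁ + r₂)/2 = (2780 + 9360)/2 = 6070 km.
On the circular orbit at r = 2780 km, v_c = √(μ/r) = 2.41697 km/s.
Vis-viva on the transfer ellipse at r = 2780 km gives v_t = √[μ(2/r − 1/a_t)] = 3.00133 km/s.
Δv₁ = |v_t − v_c| = |3.00133 − 2.41697| = 0.5844 km/s.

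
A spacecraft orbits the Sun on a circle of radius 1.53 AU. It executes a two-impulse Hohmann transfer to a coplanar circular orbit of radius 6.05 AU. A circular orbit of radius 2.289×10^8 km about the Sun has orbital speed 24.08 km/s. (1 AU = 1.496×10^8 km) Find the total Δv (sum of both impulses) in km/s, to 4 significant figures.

From the circular-orbit relation v² = μ/r at r = 2.289×10^8 km: μ = v²r = (24.08)² × 2.289×10^8 = 1.32727×10^11 km³/s².
In km: r₁ = 1.53 × 1.496×10^8 = 2.28888×10^8 km; r₂ = 6.05 × 1.496×10^8 = 9.0508×10^8 km.
Semi-major axis of the transfer orbit: a_t = (2.28888×10^8 + 9.0508×10^8)/2 = 5.66984×10^8 km.
Circular speed at r₁: v₁ = √(μ/r₁) = √(1.32727×10^11/2.28888×10^8) = 24.081 km/s.
On the transfer ellipse at r₁, vis-viva gives v_p = √[μ(2/r₁ − 1/a_t)] = 30.425 km/s.
First burn Δv₁ = |v_p − v₁| = 6.344 km/s.
At r₂, v₂ = √(μ/r₂) = 12.11 km/s.
Transfer-orbit speed at r₂: v_a = √[μ(2/r₂ − 1/a_t)] = 7.694 km/s.
Second burn Δv₂ = |v₂ − v_a| = 4.416 km/s.
Δv = Δv₁ + Δv₂ = 6.344 + 4.416 = 10.76 km/s.

Δv = 10.76 km/s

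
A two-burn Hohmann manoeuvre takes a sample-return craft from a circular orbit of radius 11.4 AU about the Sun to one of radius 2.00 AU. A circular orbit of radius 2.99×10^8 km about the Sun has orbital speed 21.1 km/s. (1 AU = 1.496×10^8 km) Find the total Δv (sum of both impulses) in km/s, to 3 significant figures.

Δv = 10.4 km/s

From the circular-orbit relation v² = μ/r at r = 2.99×10^8 km: μ = v²r = (21.1)² × 2.99×10^8 = 1.33118×10^11 km³/s².
In km: r₁ = 11.4 × 1.496×10^8 = 1.70544×10^9 km; r₂ = 2.00 × 1.496×10^8 = 2.992×10^8 km.
The Hohmann ellipse has a_t = (r₁ + r₂)/2 = 1.00232×10^9 km.
At r₁ the circular-orbit speed is v₁ = √(μ/r₁) = 8.835 km/s.
Transfer-orbit speed at r₁ (vis-viva equation): v_a = √[μ(2/r₁ − 1/a_t)] = 4.827 km/s.
First burn Δv₁ = |v_a − v₁| = 4.008 km/s.
At r₂, v₂ = √(μ/r₂) = 21.093 km/s.
Transfer-orbit speed at r₂: v_p = √[μ(2/r₂ − 1/a_t)] = 27.514 km/s.
Second burn Δv₂ = |v₂ − v_p| = 6.421 km/s.
Total Δv = Δv₁ + Δv₂ = 10.43 km/s.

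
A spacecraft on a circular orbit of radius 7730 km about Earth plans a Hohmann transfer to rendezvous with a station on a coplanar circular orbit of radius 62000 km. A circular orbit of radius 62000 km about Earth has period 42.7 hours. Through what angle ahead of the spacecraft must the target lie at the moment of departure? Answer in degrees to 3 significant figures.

From Kepler's third law T² = 4π²r³/μ at r = 62000 km, T = 42.7 hours = 42.7 × 3600 s = 1.5372×10^5 s: μ = 4π²r³/T² = 3.98175×10^5 km³/s².
Semi-major axis of the transfer orbit: a_t = (7730 + 62000)/2 = 34865 km.
Transfer time t = π√(a_t³/μ) = 32411.4 s.
Target angular speed ω₂ = √(μ/r₂³) = 4.08742×10^-5 rad/s.
Angle swept by the target during transfer: ω₂·t = 1.32479 rad = 75.90°.
Arrival is 180° from departure on the ellipse, so φ = 180° − 75.90° = 104°.

φ = 104°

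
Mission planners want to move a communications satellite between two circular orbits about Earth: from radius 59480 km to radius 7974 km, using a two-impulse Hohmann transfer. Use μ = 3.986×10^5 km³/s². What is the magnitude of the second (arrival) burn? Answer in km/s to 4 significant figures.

Δv₂ = 2.319 km/s

Semi-major axis of the transfer orbit: a_t = (59480 + 7974)/2 = 33727 km.
On the circular orbit at r = 7974 km, v_c = √(μ/r) = 7.070 km/s.
Vis-viva on the transfer ellipse at r = 7974 km gives v_t = √[μ(2/r − 1/a_t)] = 9.389 km/s.
Δv₂ = |v_t − v_c| = |9.389 − 7.070| = 2.319 km/s.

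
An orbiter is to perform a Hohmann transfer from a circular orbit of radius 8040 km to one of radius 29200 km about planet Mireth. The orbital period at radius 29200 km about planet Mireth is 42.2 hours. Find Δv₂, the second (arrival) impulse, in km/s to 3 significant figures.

From Kepler's third law T² = 4π²r³/μ at r = 29200 km, T = 42.2 hours = 42.2 × 3600 s = 1.5192×10^5 s: μ = 4π²r³/T² = 42587.1 km³/s².
The Hohmann ellipse has a_t = (r₁ + r₂)/2 = 18620 km.
On the circular orbit at r = 29200 km, v_c = √(μ/r) = 1.2077 km/s.
Vis-viva on the transfer ellipse at r = 29200 km gives v_t = √[μ(2/r − 1/a_t)] = 0.79357 km/s.
Δv₂ = |v_t − v_c| = |0.79357 − 1.2077| = 0.4141 km/s.

Δv₂ = 0.414 km/s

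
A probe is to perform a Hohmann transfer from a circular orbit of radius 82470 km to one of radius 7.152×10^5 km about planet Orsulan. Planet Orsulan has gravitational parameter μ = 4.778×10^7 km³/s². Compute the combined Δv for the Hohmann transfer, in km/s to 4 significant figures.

The Hohmann ellipse has a_t = (r₁ + r₂)/2 = 3.98835×10^5 km.
Circular speed at r₁: v₁ = √(μ/r₁) = √(4.778×10^7/82470) = 24.070 km/s.
On the transfer ellipse at r₁, vis-viva gives v_p = √[μ(2/r₁ − 1/a_t)] = 32.232 km/s.
First burn Δv₁ = |v_p − v₁| = 8.162 km/s.
At r₂, v₂ = √(μ/r₂) = 8.174 km/s.
Transfer-orbit speed at r₂: v_a = √[μ(2/r₂ − 1/a_t)] = 3.717 km/s.
Second burn Δv₂ = |v₂ − v_a| = 4.457 km/s.
Δv = Δv₁ + Δv₂ = 8.162 + 4.457 = 12.62 km/s.

Δv = 12.62 km/s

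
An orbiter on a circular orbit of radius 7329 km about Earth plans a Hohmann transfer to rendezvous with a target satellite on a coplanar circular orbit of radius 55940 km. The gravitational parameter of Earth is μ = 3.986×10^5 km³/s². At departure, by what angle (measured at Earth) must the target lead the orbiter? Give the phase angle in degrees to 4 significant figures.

φ = 103.5°

Semi-major axis of the transfer orbit: a_t = (7329 + 55940)/2 = 31634.5 km.
The half-period of the transfer ellipse is t = π√(a_t³/μ) = 28000 s.
The target's mean motion on its circular orbit is ω₂ = √(μ/r₂³) = 4.772×10^-5 rad/s.
Angle swept by the target during transfer: ω₂·t = 1.336 rad = 76.547°.
Arrival is 180° from departure on the ellipse, so φ = 180° − 76.547° = 103.5°.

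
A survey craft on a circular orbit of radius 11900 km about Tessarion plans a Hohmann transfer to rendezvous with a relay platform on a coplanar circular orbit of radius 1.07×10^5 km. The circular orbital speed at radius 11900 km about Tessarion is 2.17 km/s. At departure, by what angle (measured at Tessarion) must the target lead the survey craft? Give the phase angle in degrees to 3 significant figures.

From the circular-orbit relation v² = μ/r at r = 11900 km: μ = v²r = (2.17)² × 11900 = 56035.9 km³/s².
Semi-major axis of the transfer orbit: a_t = (11900 + 1.070×10^5)/2 = 59450 km.
Transfer time t = π√(a_t³/μ) = 1.9237×10^5 s.
Target angular speed ω₂ = √(μ/r₂³) = 6.7633×10^-6 rad/s.
Angle swept by the target during transfer: ω₂·t = 1.3011 rad = 74.55°.
The survey craft traverses 180° on the transfer ellipse, so the target must lead by 180° − 74.55° = 105°.

φ = 105°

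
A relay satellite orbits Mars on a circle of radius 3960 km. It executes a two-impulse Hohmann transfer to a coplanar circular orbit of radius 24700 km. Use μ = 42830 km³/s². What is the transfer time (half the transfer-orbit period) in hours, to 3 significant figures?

t = 7.23 hours

Transfer-ellipse semi-major axis a_t = (r₁ + r₂)/2 = (3960 + 24700)/2 = 14330 km.
By Kepler's third law the transfer-orbit period is T = 2π√(a_t³/μ), so t = T/2 = 26040 s.
Converting: 26040 s ÷ 3600 s/hour = 7.23 hours.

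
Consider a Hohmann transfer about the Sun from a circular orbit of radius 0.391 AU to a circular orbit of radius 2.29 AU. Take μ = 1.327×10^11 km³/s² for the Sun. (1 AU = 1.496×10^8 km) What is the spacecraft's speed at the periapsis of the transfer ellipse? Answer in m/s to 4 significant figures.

In km: r₁ = 0.391 × 1.496×10^8 = 5.84936×10^7 km; r₂ = 2.29 × 1.496×10^8 = 3.42584×10^8 km.
Transfer-ellipse semi-major axis a_t = (r₁ + r₂)/2 = (5.84936×10^7 + 3.42584×10^8)/2 = 2.005388×10^8 km.
The periapsis of the transfer ellipse is at r = 5.84936×10^7 km.
Applying v² = μ(2/r − 1/a_t): v = 62.25 km/s.

v = 62250 m/s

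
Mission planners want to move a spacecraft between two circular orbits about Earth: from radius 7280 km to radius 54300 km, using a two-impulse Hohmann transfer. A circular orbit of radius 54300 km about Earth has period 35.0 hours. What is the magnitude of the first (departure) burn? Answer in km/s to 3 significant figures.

Δv₁ = 2.43 km/s

From Kepler's third law T² = 4π²r³/μ at r = 54300 km, T = 35.0 hours = 35.0 × 3600 s = 1.260×10^5 s: μ = 4π²r³/T² = 3.98124×10^5 km³/s².
The Hohmann ellipse has a_t = (r₁ + r₂)/2 = 30790 km.
Circular speed at r = 7280 km: v_c = √(μ/r) = 7.395 km/s.
Transfer-orbit speed at the same r (vis-viva, a = a_t): v_t = √[μ(2/r − 1/a_t)] = 9.821 km/s.
Δv₁ = |v_t − v_c| = |9.821 − 7.395| = 2.426 km/s.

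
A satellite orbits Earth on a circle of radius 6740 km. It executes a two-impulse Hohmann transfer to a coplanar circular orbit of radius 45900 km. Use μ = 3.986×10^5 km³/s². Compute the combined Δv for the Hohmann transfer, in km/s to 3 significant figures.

Δv = 3.92 km/s

Semi-major axis of the transfer orbit: a_t = (6740 + 45900)/2 = 26320 km.
Circular speed at r₁: v₁ = √(μ/r₁) = √(3.986×10^5/6740) = 7.69022 km/s.
Transfer-orbit speed at r₁ (v² = μ(2/r − 1/a)): v_p = √[μ(2/r₁ − 1/a_t)] = 10.1555 km/s.
First burn Δv₁ = |v_p − v₁| = 2.465 km/s.
At r₂, v₂ = √(μ/r₂) = 2.947 km/s.
Transfer-orbit speed at r₂: v_a = √[μ(2/r₂ − 1/a_t)] = 1.491 km/s.
Second burn Δv₂ = |v₂ − v_a| = 1.456 km/s.
Δv = Δv₁ + Δv₂ = 2.465 + 1.456 = 3.921 km/s.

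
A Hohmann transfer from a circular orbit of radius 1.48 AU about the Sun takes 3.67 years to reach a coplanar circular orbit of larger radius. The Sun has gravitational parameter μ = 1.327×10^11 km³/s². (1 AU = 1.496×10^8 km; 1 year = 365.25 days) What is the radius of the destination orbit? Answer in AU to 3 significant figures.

In km: r₁ = 1.48 × 1.496×10^8 = 2.21408×10^8 km.
Transfer time t = 3.67 years × 365.25 × 86400 s = 1.15816392×10^8 s, and t = π√(a_t³/μ).
So a_t = (μ t²/π²)^(1/3) = (1.327×10^11 × (1.15816392×10^8)² / π²)^(1/3) = 5.6499×10^8 km.
Since a_t = (r₁ + r₂)/2, r₂ = 2a_t − r₁ = 2×5.6499×10^8 − 2.21408×10^8 = 9.08572×10^8 km.
In AU: r₂ = 9.08572×10^8 / 1.496×10^8 = 6.07 AU.

r₂ = 6.07 AU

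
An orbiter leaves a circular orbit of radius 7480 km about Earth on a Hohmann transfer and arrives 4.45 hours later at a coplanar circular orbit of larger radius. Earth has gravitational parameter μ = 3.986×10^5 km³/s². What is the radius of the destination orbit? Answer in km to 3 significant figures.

r₂ = 36100 km

Transfer time t = 4.45 hours = 16020 s, and t = π√(a_t³/μ).
So a_t = (μ t²/π²)^(1/3) = (3.986×10^5 × (16020)² / π²)^(1/3) = 21803 km.
Since a_t = (r₁ + r₂)/2, r₂ = 2a_t − r₁ = 2×21803 − 7480 = 36126 km.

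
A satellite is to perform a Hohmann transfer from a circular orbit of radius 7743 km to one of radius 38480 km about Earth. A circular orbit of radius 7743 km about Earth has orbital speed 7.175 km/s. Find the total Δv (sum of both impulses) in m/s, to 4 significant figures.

From the circular-orbit relation v² = μ/r at r = 7743 km: μ = v²r = (7.175)² × 7743 = 3.98614×10^5 km³/s².
Transfer-ellipse semi-major axis a_t = (r₁ + r₂)/2 = (7743 + 38480)/2 = 23111.5 km.
Circular speed at r₁: v₁ = √(μ/r₁) = √(3.98614×10^5/7743) = 7.175 km/s.
Transfer-orbit speed at r₁ (v² = μ(2/r − 1/a)): v_p = √[μ(2/r₁ − 1/a_t)] = 9.258 km/s.
First burn Δv₁ = |v_p − v₁| = 2.083 km/s.
At r₂, v₂ = √(μ/r₂) = 3.219 km/s.
Transfer-orbit speed at r₂: v_a = √[μ(2/r₂ − 1/a_t)] = 1.863 km/s.
Second burn Δv₂ = |v₂ − v_a| = 1.356 km/s.
Δv = Δv₁ + Δv₂ = 2.083 + 1.356 = 3.439 km/s.

Δv = 3439 m/s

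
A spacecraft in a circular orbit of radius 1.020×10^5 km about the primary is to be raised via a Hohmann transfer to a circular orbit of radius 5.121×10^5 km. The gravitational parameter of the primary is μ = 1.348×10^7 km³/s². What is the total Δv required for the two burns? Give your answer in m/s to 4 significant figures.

Δv = 5524 m/s

Semi-major axis of the transfer orbit: a_t = (1.020×10^5 + 5.121×10^5)/2 = 3.0705×10^5 km.
At r₁ the circular-orbit speed is v₁ = √(μ/r₁) = 11.50 km/s.
On the transfer ellipse at r₁, vis-viva gives v_p = √[μ(2/r₁ − 1/a_t)] = 14.85 km/s.
First burn Δv₁ = |v_p − v₁| = 3.350 km/s.
At r₂, v₂ = √(μ/r₂) = 5.131 km/s.
Transfer-orbit speed at r₂: v_a = √[μ(2/r₂ − 1/a_t)] = 2.957 km/s.
Second burn Δv₂ = |v₂ − v_a| = 2.174 km/s.
Total Δv = Δv₁ + Δv₂ = 5.524 km/s.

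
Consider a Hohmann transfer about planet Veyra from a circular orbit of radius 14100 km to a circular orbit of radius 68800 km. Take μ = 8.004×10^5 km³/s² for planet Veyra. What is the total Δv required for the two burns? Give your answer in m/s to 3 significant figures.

Δv = 3590 m/s

The Hohmann ellipse has a_t = (r₁ + r₂)/2 = 41450 km.
At r₁ the circular-orbit speed is v₁ = √(μ/r₁) = 7.5343 km/s.
Transfer-orbit speed at r₁ (vis-viva): v_p = √[μ(2/r₁ − 1/a_t)] = 9.7068 km/s.
First burn Δv₁ = |v_p − v₁| = 2.1725 km/s.
Circular speed at r₂: v₂ = √(μ/r₂) = 3.4108 km/s.
Transfer-orbit speed at r₂: v_a = √[μ(2/r₂ − 1/a_t)] = 1.9893 km/s.
Second burn Δv₂ = |v₂ − v_a| = 1.4215 km/s.
Δv = Δv₁ + Δv₂ = 2.1725 + 1.4215 = 3.594 km/s.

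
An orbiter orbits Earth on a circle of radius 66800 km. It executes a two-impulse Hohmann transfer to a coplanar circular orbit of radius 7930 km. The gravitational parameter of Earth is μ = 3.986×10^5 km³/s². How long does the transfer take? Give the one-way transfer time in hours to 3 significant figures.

t = 9.98 hours

The Hohmann ellipse has a_t = (r₁ + r₂)/2 = 37365 km.
Half the transfer-orbit period gives t = π√(a_t³/μ) = 35940 s.
Converting: 35940 s ÷ 3600 s/hour = 9.98 hours.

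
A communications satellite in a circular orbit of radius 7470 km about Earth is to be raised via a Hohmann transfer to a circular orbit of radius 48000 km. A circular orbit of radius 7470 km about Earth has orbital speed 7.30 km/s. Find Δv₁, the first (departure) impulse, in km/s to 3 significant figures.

From the circular-orbit relation v² = μ/r at r = 7470 km: μ = v²r = (7.30)² × 7470 = 3.98076×10^5 km³/s².
Transfer-ellipse semi-major axis a_t = (r₁ + r₂)/2 = (7470 + 48000)/2 = 27735 km.
Circular speed at r = 7470 km: v_c = √(μ/r) = 7.300 km/s.
Transfer-orbit speed at the same r (vis-viva, a = a_t): v_t = √[μ(2/r − 1/a_t)] = 9.603 km/s.
Δv₁ = |v_t − v_c| = |9.603 − 7.300| = 2.303 km/s.

Δv₁ = 2.30 km/s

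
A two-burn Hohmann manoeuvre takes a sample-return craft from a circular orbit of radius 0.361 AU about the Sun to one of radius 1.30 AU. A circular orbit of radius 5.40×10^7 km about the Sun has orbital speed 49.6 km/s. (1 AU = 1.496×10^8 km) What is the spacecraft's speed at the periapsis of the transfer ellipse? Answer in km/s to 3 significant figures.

From the circular-orbit relation v² = μ/r at r = 5.40×10^7 km: μ = v²r = (49.6)² × 5.40×10^7 = 1.32849×10^11 km³/s².
In km: r₁ = 0.361 × 1.496×10^8 = 5.40056×10^7 km; r₂ = 1.30 × 1.496×10^8 = 1.9448×10^8 km.
The Hohmann ellipse has a_t = (r₁ + r₂)/2 = 1.242428×10^8 km.
The periapsis of the transfer ellipse is at r = 5.40056×10^7 km.
Vis-viva: v = √[μ(2/r − 1/a_t)] = √[1.32849×10^11 × (2/5.40056×10^7 − 1/1.242428×10^8)] = 62.05 km/s.

v = 62.1 km/s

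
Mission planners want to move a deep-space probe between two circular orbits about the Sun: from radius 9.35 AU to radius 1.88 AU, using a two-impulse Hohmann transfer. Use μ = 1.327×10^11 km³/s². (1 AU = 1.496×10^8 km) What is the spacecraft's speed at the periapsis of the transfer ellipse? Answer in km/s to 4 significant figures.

v = 28.03 km/s

In km: r₁ = 9.35 × 1.496×10^8 = 1.39876×10^9 km; r₂ = 1.88 × 1.496×10^8 = 2.81248×10^8 km.
Transfer-ellipse semi-major axis a_t = (r₁ + r₂)/2 = (1.39876×10^9 + 2.81248×10^8)/2 = 8.40004×10^8 km.
At periapsis, r = 2.81248×10^8 km.
From the vis-viva equation, v = √[μ(2/r − 1/a_t)] = 28.03 km/s.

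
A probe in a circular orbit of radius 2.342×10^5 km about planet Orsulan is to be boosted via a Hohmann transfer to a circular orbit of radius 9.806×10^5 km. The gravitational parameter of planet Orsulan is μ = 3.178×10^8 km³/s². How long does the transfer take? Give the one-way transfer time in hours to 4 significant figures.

Semi-major axis of the transfer orbit: a_t = (2.342×10^5 + 9.806×10^5)/2 = 6.074×10^5 km.
By Kepler's third law the transfer-orbit period is T = 2π√(a_t³/μ), so t = T/2 = 83420 s.
Converting: 83420 s ÷ 3600 s/hour = 23.17 hours.

t = 23.17 hours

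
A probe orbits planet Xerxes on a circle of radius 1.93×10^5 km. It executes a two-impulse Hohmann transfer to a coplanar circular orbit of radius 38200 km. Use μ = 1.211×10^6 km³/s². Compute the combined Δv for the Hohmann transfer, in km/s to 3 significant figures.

Δv = 2.71 km/s

Semi-major axis of the transfer orbit: a_t = (1.930×10^5 + 38200)/2 = 1.156×10^5 km.
At r₁ the circular-orbit speed is v₁ = √(μ/r₁) = 2.505 km/s.
On the transfer ellipse at r₁, vis-viva equation gives v_a = √[μ(2/r₁ − 1/a_t)] = 1.440 km/s.
First burn Δv₁ = |v_a − v₁| = 1.065 km/s.
Circular speed at r₂: v₂ = √(μ/r₂) = 5.630 km/s.
Transfer-orbit speed at r₂: v_p = √[μ(2/r₂ − 1/a_t)] = 7.275 km/s.
Second burn Δv₂ = |v₂ − v_p| = 1.645 km/s.
Total Δv = Δv₁ + Δv₂ = 2.710 km/s.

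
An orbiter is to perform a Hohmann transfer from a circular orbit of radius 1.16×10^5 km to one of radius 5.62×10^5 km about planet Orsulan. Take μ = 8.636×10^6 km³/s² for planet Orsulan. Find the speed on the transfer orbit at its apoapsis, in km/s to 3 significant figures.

Transfer-ellipse semi-major axis a_t = (r₁ + r₂)/2 = (1.160×10^5 + 5.620×10^5)/2 = 3.390×10^5 km.
At apoapsis, r = 5.620×10^5 km.
Vis-viva: v = √[μ(2/r − 1/a_t)] = √[8.636×10^6 × (2/5.620×10^5 − 1/3.390×10^5)] = 2.293 km/s.

v = 2.29 km/s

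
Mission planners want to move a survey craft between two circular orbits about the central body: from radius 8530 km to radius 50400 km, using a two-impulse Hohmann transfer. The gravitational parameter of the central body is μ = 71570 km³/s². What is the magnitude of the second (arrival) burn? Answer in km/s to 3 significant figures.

The Hohmann ellipse has a_t = (r₁ + r₂)/2 = 29465 km.
On the circular orbit at r = 50400 km, v_c = √(μ/r) = 1.1917 km/s.
Vis-viva on the transfer ellipse at r = 50400 km gives v_t = √[μ(2/r − 1/a_t)] = 0.64117 km/s.
Δv₂ = |v_t − v_c| = |0.64117 − 1.1917| = 0.5505 km/s.

Δv₂ = 0.550 km/s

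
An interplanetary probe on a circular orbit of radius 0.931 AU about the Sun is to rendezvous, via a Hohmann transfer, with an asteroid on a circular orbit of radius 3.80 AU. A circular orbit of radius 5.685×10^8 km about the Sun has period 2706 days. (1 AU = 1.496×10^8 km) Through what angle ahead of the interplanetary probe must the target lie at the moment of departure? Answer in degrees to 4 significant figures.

φ = 91.59°

From Kepler's third law T² = 4π²r³/μ at r = 5.685×10^8 km, T = 2706 days = 2706 × 86400 s = 2.337984×10^8 s: μ = 4π²r³/T² = 1.32699×10^11 km³/s².
In km: r₁ = 0.931 × 1.496×10^8 = 1.392776×10^8 km; r₂ = 3.80 × 1.496×10^8 = 5.6848×10^8 km.
The Hohmann ellipse has a_t = (r₁ + r₂)/2 = 3.538788×10^8 km.
Transfer time t = π√(a_t³/μ) = 5.741×10^7 s.
Target angular speed ω₂ = √(μ/r₂³) = 2.688×10^-8 rad/s.
Angle swept by the target during transfer: ω₂·t = 1.543 rad = 88.41°.
The interplanetary probe traverses 180° on the transfer ellipse, so the target must lead by 180° − 88.41° = 91.59°.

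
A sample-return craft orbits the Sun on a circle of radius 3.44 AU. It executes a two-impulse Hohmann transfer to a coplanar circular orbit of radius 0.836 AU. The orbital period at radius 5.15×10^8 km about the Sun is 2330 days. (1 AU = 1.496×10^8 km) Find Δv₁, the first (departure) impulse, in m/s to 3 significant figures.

Δv₁ = 6020 m/s

From Kepler's third law T² = 4π²r³/μ at r = 5.15×10^8 km, T = 2330 days = 2330 × 86400 s = 2.01312×10^8 s: μ = 4π²r³/T² = 1.33058×10^11 km³/s².
In km: r₁ = 3.44 × 1.496×10^8 = 5.14624×10^8 km; r₂ = 0.836 × 1.496×10^8 = 1.250656×10^8 km.
The Hohmann ellipse has a_t = (r₁ + r₂)/2 = 3.198448×10^8 km.
On the circular orbit at r = 5.14624×10^8 km, v_c = √(μ/r) = 16.080 km/s.
Vis-viva on the transfer ellipse at r = 5.14624×10^8 km gives v_t = √[μ(2/r − 1/a_t)] = 10.055 km/s.
Δv₁ = |v_t − v_c| = |10.055 − 16.080| = 6.025 km/s.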